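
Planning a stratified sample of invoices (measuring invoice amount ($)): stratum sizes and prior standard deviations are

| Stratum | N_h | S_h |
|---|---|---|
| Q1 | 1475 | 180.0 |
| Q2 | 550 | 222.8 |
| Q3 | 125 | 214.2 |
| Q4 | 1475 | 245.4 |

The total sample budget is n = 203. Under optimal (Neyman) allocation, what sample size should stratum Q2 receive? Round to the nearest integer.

32

Neyman allocation: n_h = n · N_h S_h / Σ N_i S_i, with n = 203.
  stratum Q1: N_h·S_h = 1475·180.0 = 265500.00
  stratum Q2: N_h·S_h = 550·222.8 = 122540.00
  stratum Q3: N_h·S_h = 125·214.2 = 26775.00
  stratum Q4: N_h·S_h = 1475·245.4 = 361965.00
Σ N_h S_h = 776780.00
n for stratum Q2 = 203·122540.00/776780.00 = 32.024 → 32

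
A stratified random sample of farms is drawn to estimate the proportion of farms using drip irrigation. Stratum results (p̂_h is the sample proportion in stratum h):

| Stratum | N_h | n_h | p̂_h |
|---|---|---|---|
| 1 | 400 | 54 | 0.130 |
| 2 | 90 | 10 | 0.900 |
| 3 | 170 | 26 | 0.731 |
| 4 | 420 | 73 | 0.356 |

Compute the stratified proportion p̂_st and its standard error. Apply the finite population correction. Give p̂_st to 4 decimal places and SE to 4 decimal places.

p̂_st ≈ 0.3767, SE ≈ 0.0296

N = 1080; stratum weights W_h = N_h/N.
p̂_st = Σ W_h p̂_h = (400·0.130 + 90·0.900 + 170·0.731 + 420·0.356)/1080 = 0.37666
V̂(p̂_st) = Σ W_h² (1 − n_h/N_h) p̂_h(1−p̂_h)/(n_h−1):
  stratum 1: (400/1080)²·(1 − 54/400)·0.130·0.870/53 = 0.000253207
  stratum 2: (90/1080)²·(1 − 10/90)·0.900·0.100/9 = 6.17284e-05
  stratum 3: (170/1080)²·(1 − 26/170)·0.731·0.269/25 = 0.00016508
  stratum 4: (420/1080)²·(1 − 73/420)·0.356·0.644/72 = 0.000397864
V̂(p̂_st) = 0.000877879; SE = √V̂ = 0.029629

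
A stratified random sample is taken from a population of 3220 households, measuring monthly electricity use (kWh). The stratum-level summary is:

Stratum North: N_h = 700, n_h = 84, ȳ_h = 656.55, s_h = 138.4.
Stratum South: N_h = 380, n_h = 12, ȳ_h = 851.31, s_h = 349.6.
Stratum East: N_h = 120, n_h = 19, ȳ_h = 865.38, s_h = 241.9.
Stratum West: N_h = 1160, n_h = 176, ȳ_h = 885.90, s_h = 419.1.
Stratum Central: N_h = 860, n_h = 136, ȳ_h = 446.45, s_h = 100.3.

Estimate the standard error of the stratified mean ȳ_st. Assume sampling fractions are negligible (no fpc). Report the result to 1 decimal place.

V̂(ȳ_st) = Σ W_h² s_h²/n_h, with W_h = N_h/N and N = 3220:
  stratum North: (700/3220)²·138.4²/84 = 10.7765
  stratum South: (380/3220)²·349.6²/12 = 141.846
  stratum East: (120/3220)²·241.9²/19 = 4.27729
  stratum West: (1160/3220)²·419.1²/176 = 129.517
  stratum Central: (860/3220)²·100.3²/136 = 5.27653
V̂(ȳ_st) = 291.693
SE(ȳ_st) = √291.693 = 17.079

SE(ȳ_st) ≈ 17.1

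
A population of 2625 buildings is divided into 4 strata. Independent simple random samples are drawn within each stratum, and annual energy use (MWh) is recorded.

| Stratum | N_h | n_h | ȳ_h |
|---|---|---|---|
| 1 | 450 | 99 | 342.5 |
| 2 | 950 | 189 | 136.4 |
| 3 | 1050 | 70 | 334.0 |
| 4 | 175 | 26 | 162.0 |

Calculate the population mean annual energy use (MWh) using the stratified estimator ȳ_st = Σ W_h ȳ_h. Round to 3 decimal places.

N = Σ N_h = 2625. Stratum weights W_h = N_h/N.
ȳ_st = (450·342.5 + 950·136.4 + 1050·334.0 + 175·162.0) / 2625 = 252.47810

ȳ_st ≈ 252.478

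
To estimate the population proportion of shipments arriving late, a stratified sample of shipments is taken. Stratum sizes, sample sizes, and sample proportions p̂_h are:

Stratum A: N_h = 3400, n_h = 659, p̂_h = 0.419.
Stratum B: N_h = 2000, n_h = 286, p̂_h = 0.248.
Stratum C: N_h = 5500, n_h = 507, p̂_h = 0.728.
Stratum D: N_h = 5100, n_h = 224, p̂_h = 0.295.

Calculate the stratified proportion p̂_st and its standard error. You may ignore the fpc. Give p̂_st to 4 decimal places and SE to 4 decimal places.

p̂_st ≈ 0.4643, SE ≈ 0.0130

N = 16000; stratum weights W_h = N_h/N.
p̂_st = Σ W_h p̂_h = (3400·0.419 + 2000·0.248 + 5500·0.728 + 5100·0.295)/16000 = 0.46432
V̂(p̂_st) = Σ W_h² p̂_h(1−p̂_h)/(n_h−1):
  stratum A: (3400/16000)²·0.419·0.581/658 = 1.67064e-05
  stratum B: (2000/16000)²·0.248·0.752/285 = 1.02246e-05
  stratum C: (5500/16000)²·0.728·0.272/506 = 4.62418e-05
  stratum D: (5100/16000)²·0.295·0.705/223 = 9.4756e-05
V̂(p̂_st) = 0.000167929; SE = √V̂ = 0.0129587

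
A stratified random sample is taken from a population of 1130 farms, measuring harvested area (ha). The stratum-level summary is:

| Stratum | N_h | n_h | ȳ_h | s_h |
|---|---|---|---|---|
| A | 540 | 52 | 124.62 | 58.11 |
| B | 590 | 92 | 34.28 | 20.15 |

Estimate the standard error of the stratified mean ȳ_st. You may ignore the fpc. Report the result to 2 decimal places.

V̂(ȳ_st) = Σ W_h² s_h²/n_h, with W_h = N_h/N and N = 1130:
  stratum A: (540/1130)²·58.11²/52 = 14.8296
  stratum B: (590/1130)²·20.15²/92 = 1.20312
V̂(ȳ_st) = 16.0327
SE(ȳ_st) = √16.0327 = 4.00409

SE(ȳ_st) ≈ 4.00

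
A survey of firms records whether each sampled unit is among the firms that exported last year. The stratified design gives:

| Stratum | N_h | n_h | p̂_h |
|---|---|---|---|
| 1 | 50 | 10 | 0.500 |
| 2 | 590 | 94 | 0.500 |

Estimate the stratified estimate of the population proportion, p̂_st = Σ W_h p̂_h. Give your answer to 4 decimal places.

p̂_st ≈ 0.5000

N = 640; stratum weights W_h = N_h/N.
p̂_st = Σ W_h p̂_h = (50·0.500 + 590·0.500)/640 = 0.50000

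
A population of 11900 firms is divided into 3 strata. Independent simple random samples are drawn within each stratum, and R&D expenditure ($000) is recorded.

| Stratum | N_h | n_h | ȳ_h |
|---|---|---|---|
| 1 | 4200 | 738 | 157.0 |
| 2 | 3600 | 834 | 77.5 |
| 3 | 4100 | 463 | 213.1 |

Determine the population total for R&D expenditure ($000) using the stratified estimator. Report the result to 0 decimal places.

τ̂_st = Σ N_h ȳ_h = 4200·157.0 + 3600·77.5 + 4100·213.1 = 1812110

τ̂_st ≈ 1812110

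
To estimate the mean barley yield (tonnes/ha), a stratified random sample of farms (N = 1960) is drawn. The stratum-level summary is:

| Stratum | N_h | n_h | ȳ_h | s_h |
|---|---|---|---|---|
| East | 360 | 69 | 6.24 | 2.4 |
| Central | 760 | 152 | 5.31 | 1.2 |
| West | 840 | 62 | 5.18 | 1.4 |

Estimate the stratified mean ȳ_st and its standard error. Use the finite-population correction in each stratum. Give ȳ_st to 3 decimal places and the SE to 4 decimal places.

ȳ_st = Σ W_h ȳ_h = (360·6.24 + 760·5.31 + 840·5.18)/1960 = 5.42510
V̂(ȳ_st) = Σ W_h² (1 − n_h/N_h) s_h²/n_h, with W_h = N_h/N and N = 1960:
  stratum East: (360/1960)²·(1 − 69/360)·2.4²/69 = 0.00227644
  stratum Central: (760/1960)²·(1 − 152/760)·1.2²/152 = 0.00113953
  stratum West: (840/1960)²·(1 − 62/840)·1.4²/62 = 0.00537788
V̂(ȳ_st) = 0.00879385
SE(ȳ_st) = √0.00879385 = 0.0937755

ȳ_st ≈ 5.425, SE ≈ 0.0938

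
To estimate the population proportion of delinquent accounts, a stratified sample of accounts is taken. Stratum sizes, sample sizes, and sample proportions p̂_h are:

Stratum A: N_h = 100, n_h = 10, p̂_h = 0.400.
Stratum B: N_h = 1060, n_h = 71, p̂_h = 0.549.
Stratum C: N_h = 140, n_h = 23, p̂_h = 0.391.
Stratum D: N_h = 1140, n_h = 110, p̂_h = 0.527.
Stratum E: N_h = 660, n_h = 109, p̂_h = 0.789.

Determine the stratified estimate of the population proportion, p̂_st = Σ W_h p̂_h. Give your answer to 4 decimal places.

N = 3100; stratum weights W_h = N_h/N.
p̂_st = Σ W_h p̂_h = (100·0.400 + 1060·0.549 + 140·0.391 + 1140·0.527 + 660·0.789)/3100 = 0.58006

p̂_st ≈ 0.5801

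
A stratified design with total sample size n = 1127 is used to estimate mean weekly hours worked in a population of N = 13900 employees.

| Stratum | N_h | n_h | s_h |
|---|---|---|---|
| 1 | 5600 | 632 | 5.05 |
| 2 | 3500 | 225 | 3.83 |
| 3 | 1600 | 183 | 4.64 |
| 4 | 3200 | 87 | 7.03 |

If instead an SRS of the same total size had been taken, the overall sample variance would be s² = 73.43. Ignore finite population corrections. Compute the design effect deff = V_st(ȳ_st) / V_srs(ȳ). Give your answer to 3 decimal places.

deff ≈ 0.650

V̂(ȳ_st) = Σ W_h² s_h²/n_h, with W_h = N_h/N and N = 13900:
  stratum 1: (5600/13900)²·5.05²/632 = 0.00654956
  stratum 2: (3500/13900)²·3.83²/225 = 0.00413353
  stratum 3: (1600/13900)²·4.64²/183 = 0.00155882
  stratum 4: (3200/13900)²·7.03²/87 = 0.0301066
V_st = 0.0423485
V_srs = s²/n = 73.43/1127 = 0.0651553
deff = V_st / V_srs = 0.0423485/0.0651553 = 0.6500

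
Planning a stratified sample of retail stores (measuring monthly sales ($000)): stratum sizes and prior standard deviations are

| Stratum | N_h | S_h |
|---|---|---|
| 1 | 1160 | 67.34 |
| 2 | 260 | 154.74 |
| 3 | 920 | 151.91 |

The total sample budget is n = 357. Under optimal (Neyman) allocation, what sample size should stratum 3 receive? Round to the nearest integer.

193

Neyman allocation: n_h = n · N_h S_h / Σ N_i S_i, with n = 357.
  stratum 1: N_h·S_h = 1160·67.34 = 78114.40
  stratum 2: N_h·S_h = 260·154.74 = 40232.40
  stratum 3: N_h·S_h = 920·151.91 = 139757.20
Σ N_h S_h = 258104.00
n for stratum 3 = 357·139757.20/258104.00 = 193.307 → 193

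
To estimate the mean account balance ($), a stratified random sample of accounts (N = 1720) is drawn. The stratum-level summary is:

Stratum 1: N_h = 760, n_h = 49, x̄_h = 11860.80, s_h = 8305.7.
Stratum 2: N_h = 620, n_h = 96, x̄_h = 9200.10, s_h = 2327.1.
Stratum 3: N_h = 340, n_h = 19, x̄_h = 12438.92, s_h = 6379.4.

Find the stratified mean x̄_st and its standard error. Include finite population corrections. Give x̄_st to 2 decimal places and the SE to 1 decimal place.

x̄_st = Σ W_h x̄_h = (760·11860.80 + 620·9200.10 + 340·12438.92)/1720 = 11015.99000
V̂(x̄_st) = Σ W_h² (1 − n_h/N_h) s_h²/n_h, with W_h = N_h/N and N = 1720:
  stratum 1: (760/1720)²·(1 − 49/760)·8305.7²/49 = 257148
  stratum 2: (620/1720)²·(1 − 96/620)·2327.1²/96 = 6194.77
  stratum 3: (340/1720)²·(1 − 19/340)·6379.4²/19 = 79019.3
V̂(x̄_st) = 342362
SE(x̄_st) = √342362 = 585.117

x̄_st ≈ 11015.99, SE ≈ 585.1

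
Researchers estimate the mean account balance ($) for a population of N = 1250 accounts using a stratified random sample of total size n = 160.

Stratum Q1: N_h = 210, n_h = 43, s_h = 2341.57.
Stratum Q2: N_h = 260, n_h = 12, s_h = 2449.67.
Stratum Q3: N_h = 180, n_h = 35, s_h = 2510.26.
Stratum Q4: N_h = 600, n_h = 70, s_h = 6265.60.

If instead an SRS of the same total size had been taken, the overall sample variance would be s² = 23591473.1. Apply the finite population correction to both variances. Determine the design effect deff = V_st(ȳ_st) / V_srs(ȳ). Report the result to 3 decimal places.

deff ≈ 1.094

V̂(ȳ_st) = Σ W_h² (1 − n_h/N_h) s_h²/n_h, with W_h = N_h/N and N = 1250:
  stratum Q1: (210/1250)²·(1 − 43/210)·2341.57²/43 = 2861.95
  stratum Q2: (260/1250)²·(1 − 12/260)·2449.67²/12 = 20636.6
  stratum Q3: (180/1250)²·(1 − 35/180)·2510.26²/35 = 3007.39
  stratum Q4: (600/1250)²·(1 − 70/600)·6265.60²/70 = 114139
V_st = 140645
V_srs = (1 − 160/1250)·23591473.1/160 = 128574
deff = V_st / V_srs = 140645/128574 = 1.0939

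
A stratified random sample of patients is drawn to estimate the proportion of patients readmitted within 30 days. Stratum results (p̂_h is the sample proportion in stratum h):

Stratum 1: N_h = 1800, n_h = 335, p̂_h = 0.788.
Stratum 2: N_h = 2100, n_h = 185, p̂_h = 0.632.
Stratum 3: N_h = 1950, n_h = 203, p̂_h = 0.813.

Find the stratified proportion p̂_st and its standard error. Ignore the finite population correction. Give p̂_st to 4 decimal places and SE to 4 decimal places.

N = 5850; stratum weights W_h = N_h/N.
p̂_st = Σ W_h p̂_h = (1800·0.788 + 2100·0.632 + 1950·0.813)/5850 = 0.74033
V̂(p̂_st) = Σ W_h² p̂_h(1−p̂_h)/(n_h−1):
  stratum 1: (1800/5850)²·0.788·0.212/334 = 4.73532e-05
  stratum 2: (2100/5850)²·0.632·0.368/184 = 0.000162882
  stratum 3: (1950/5850)²·0.813·0.187/202 = 8.36254e-05
V̂(p̂_st) = 0.000293861; SE = √V̂ = 0.0171424

p̂_st ≈ 0.7403, SE ≈ 0.0171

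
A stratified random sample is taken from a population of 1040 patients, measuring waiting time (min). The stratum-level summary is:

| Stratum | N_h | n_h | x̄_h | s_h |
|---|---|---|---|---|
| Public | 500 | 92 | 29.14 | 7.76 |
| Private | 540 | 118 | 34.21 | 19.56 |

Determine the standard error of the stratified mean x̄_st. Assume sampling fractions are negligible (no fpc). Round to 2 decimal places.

V̂(x̄_st) = Σ W_h² s_h²/n_h, with W_h = N_h/N and N = 1040:
  stratum Public: (500/1040)²·7.76²/92 = 0.15129
  stratum Private: (540/1040)²·19.56²/118 = 0.874131
V̂(x̄_st) = 1.02542
SE(x̄_st) = √1.02542 = 1.01263

SE(x̄_st) ≈ 1.01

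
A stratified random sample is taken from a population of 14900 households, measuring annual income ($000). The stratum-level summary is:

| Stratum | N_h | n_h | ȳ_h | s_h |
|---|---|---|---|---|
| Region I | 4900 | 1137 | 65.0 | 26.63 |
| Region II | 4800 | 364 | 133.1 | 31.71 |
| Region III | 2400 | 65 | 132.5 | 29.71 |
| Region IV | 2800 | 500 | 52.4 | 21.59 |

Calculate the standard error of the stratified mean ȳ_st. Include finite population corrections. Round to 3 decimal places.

SE(ȳ_st) ≈ 0.829

V̂(ȳ_st) = Σ W_h² (1 − n_h/N_h) s_h²/n_h, with W_h = N_h/N and N = 14900:
  stratum Region I: (4900/14900)²·(1 − 1137/4900)·26.63²/1137 = 0.0518012
  stratum Region II: (4800/14900)²·(1 − 364/4800)·31.71²/364 = 0.264942
  stratum Region III: (2400/14900)²·(1 − 65/2400)·29.71²/65 = 0.342782
  stratum Region IV: (2800/14900)²·(1 − 500/2800)·21.59²/500 = 0.0270426
V̂(ȳ_st) = 0.686568
SE(ȳ_st) = √0.686568 = 0.828594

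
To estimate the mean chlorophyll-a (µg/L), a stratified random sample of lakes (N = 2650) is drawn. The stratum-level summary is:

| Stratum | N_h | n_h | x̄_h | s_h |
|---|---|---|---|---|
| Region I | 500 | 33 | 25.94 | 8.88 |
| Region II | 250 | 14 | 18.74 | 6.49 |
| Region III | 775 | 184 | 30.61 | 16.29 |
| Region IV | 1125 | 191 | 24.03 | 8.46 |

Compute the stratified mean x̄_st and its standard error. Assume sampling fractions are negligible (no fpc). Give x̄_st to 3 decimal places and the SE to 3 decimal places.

x̄_st = Σ W_h x̄_h = (500·25.94 + 250·18.74 + 775·30.61 + 1125·24.03)/2650 = 25.81566
V̂(x̄_st) = Σ W_h² s_h²/n_h, with W_h = N_h/N and N = 2650:
  stratum Region I: (500/2650)²·8.88²/33 = 0.0850668
  stratum Region II: (250/2650)²·6.49²/14 = 0.0267762
  stratum Region III: (775/2650)²·16.29²/184 = 0.123349
  stratum Region IV: (1125/2650)²·8.46²/191 = 0.0675337
V̂(x̄_st) = 0.302726
SE(x̄_st) = √0.302726 = 0.550205

x̄_st ≈ 25.816, SE ≈ 0.550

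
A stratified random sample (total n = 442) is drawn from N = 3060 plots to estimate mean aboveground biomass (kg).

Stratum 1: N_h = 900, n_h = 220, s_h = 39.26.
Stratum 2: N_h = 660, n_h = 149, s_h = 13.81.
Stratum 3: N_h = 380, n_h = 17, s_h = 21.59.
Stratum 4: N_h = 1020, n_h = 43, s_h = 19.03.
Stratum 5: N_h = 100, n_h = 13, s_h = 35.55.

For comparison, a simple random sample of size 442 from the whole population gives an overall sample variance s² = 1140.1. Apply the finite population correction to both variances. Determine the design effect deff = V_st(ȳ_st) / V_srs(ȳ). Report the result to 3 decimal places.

deff ≈ 0.859

V̂(ȳ_st) = Σ W_h² (1 − n_h/N_h) s_h²/n_h, with W_h = N_h/N and N = 3060:
  stratum 1: (900/3060)²·(1 − 220/900)·39.26²/220 = 0.457917
  stratum 2: (660/3060)²·(1 − 149/660)·13.81²/149 = 0.0461024
  stratum 3: (380/3060)²·(1 − 17/380)·21.59²/17 = 0.403928
  stratum 4: (1020/3060)²·(1 − 43/1020)·19.03²/43 = 0.896316
  stratum 5: (100/3060)²·(1 − 13/100)·35.55²/13 = 0.0903259
V_st = 1.89459
V_srs = (1 − 442/3060)·1140.1/442 = 2.20683
deff = V_st / V_srs = 1.89459/2.20683 = 0.8585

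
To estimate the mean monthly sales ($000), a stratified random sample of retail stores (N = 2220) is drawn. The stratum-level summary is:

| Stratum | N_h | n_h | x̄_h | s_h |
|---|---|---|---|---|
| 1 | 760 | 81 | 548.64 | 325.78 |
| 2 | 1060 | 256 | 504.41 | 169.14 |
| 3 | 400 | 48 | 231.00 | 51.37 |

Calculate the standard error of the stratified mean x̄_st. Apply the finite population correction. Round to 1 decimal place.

V̂(x̄_st) = Σ W_h² (1 − n_h/N_h) s_h²/n_h, with W_h = N_h/N and N = 2220:
  stratum 1: (760/2220)²·(1 − 81/760)·325.78²/81 = 137.196
  stratum 2: (1060/2220)²·(1 − 256/1060)·169.14²/256 = 19.3245
  stratum 3: (400/2220)²·(1 − 48/400)·51.37²/48 = 1.57063
V̂(x̄_st) = 158.091
SE(x̄_st) = √158.091 = 12.5734

SE(x̄_st) ≈ 12.6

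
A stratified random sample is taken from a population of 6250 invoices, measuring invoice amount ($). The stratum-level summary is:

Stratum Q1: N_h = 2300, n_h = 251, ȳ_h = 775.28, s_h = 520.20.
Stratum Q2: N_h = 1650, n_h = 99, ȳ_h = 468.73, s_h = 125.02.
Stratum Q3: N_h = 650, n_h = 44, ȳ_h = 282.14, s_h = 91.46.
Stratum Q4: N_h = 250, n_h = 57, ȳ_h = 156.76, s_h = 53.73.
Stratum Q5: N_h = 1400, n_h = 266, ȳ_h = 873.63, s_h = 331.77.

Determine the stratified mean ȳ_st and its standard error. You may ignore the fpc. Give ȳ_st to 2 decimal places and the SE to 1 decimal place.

ȳ_st ≈ 640.35, SE ≈ 13.4

ȳ_st = Σ W_h ȳ_h = (2300·775.28 + 1650·468.73 + 650·282.14 + 250·156.76 + 1400·873.63)/6250 = 640.35384
V̂(ȳ_st) = Σ W_h² s_h²/n_h, with W_h = N_h/N and N = 6250:
  stratum Q1: (2300/6250)²·520.20²/251 = 146.003
  stratum Q2: (1650/6250)²·125.02²/99 = 11.0035
  stratum Q3: (650/6250)²·91.46²/44 = 2.05625
  stratum Q4: (250/6250)²·53.73²/57 = 0.0810362
  stratum Q5: (1400/6250)²·331.77²/266 = 20.7629
V̂(ȳ_st) = 179.907
SE(ȳ_st) = √179.907 = 13.4129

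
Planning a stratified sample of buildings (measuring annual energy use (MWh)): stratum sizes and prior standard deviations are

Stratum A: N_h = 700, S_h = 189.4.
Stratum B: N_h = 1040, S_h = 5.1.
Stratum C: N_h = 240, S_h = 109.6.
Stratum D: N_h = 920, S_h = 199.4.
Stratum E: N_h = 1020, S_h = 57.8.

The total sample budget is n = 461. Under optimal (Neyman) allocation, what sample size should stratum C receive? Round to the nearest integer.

Neyman allocation: n_h = n · N_h S_h / Σ N_i S_i, with n = 461.
  stratum A: N_h·S_h = 700·189.4 = 132580.00
  stratum B: N_h·S_h = 1040·5.1 = 5304.00
  stratum C: N_h·S_h = 240·109.6 = 26304.00
  stratum D: N_h·S_h = 920·199.4 = 183448.00
  stratum E: N_h·S_h = 1020·57.8 = 58956.00
Σ N_h S_h = 406592.00
n for stratum C = 461·26304.00/406592.00 = 29.824 → 30

30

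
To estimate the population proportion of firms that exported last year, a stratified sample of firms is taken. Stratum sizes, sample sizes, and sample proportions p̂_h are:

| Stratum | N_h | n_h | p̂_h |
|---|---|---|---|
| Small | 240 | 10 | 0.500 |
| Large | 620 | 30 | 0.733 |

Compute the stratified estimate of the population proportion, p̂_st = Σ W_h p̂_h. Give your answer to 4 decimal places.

p̂_st ≈ 0.6680

N = 860; stratum weights W_h = N_h/N.
p̂_st = Σ W_h p̂_h = (240·0.500 + 620·0.733)/860 = 0.66798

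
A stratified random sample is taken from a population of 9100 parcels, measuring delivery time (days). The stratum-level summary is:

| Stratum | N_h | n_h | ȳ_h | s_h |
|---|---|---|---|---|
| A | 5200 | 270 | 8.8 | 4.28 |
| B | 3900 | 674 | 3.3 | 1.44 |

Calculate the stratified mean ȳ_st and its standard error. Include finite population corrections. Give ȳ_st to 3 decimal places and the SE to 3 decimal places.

ȳ_st = Σ W_h ȳ_h = (5200·8.8 + 3900·3.3)/9100 = 6.44286
V̂(ȳ_st) = Σ W_h² (1 − n_h/N_h) s_h²/n_h, with W_h = N_h/N and N = 9100:
  stratum A: (5200/9100)²·(1 − 270/5200)·4.28²/270 = 0.0210035
  stratum B: (3900/9100)²·(1 − 674/3900)·1.44²/674 = 0.000467424
V̂(ȳ_st) = 0.0214709
SE(ȳ_st) = √0.0214709 = 0.14653

ȳ_st ≈ 6.443, SE ≈ 0.147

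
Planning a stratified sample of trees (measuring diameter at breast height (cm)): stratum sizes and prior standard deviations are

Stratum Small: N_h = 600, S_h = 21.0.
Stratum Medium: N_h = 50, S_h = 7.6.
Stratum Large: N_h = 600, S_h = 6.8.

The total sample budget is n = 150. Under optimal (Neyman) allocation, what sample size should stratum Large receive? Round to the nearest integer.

Neyman allocation: n_h = n · N_h S_h / Σ N_i S_i, with n = 150.
  stratum Small: N_h·S_h = 600·21.0 = 12600.00
  stratum Medium: N_h·S_h = 50·7.6 = 380.00
  stratum Large: N_h·S_h = 600·6.8 = 4080.00
Σ N_h S_h = 17060.00
n for stratum Large = 150·4080.00/17060.00 = 35.873 → 36

36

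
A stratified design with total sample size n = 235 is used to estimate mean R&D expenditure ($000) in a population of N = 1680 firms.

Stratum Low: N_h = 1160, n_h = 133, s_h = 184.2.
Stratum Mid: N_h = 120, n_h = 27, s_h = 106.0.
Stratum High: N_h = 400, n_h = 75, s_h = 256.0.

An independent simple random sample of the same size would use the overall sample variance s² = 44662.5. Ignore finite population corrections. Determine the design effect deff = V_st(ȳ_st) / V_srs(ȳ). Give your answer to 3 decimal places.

deff ≈ 0.912

V̂(ȳ_st) = Σ W_h² s_h²/n_h, with W_h = N_h/N and N = 1680:
  stratum Low: (1160/1680)²·184.2²/133 = 121.626
  stratum Mid: (120/1680)²·106.0²/27 = 2.1232
  stratum High: (400/1680)²·256.0²/75 = 49.5359
V_st = 173.285
V_srs = s²/n = 44662.5/235 = 190.053
deff = V_st / V_srs = 173.285/190.053 = 0.9118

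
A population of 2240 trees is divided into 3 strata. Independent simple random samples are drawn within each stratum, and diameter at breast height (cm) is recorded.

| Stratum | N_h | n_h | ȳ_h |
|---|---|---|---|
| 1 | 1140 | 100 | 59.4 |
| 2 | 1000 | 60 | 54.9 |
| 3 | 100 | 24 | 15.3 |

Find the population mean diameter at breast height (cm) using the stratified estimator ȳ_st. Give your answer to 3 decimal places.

ȳ_st ≈ 55.422

N = Σ N_h = 2240. Stratum weights W_h = N_h/N.
ȳ_st = (1140·59.4 + 1000·54.9 + 100·15.3) / 2240 = 55.42232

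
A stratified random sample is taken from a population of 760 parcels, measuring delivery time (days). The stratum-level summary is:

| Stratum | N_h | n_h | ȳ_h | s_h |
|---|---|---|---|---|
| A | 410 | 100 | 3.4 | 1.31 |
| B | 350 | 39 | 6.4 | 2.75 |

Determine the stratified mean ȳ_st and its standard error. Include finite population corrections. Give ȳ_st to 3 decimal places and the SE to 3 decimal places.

ȳ_st = Σ W_h ȳ_h = (410·3.4 + 350·6.4)/760 = 4.78158
V̂(ȳ_st) = Σ W_h² (1 − n_h/N_h) s_h²/n_h, with W_h = N_h/N and N = 760:
  stratum A: (410/760)²·(1 − 100/410)·1.31²/100 = 0.00377625
  stratum B: (350/760)²·(1 − 39/350)·2.75²/39 = 0.0365428
V̂(ȳ_st) = 0.0403191
SE(ȳ_st) = √0.0403191 = 0.200796

ȳ_st ≈ 4.782, SE ≈ 0.201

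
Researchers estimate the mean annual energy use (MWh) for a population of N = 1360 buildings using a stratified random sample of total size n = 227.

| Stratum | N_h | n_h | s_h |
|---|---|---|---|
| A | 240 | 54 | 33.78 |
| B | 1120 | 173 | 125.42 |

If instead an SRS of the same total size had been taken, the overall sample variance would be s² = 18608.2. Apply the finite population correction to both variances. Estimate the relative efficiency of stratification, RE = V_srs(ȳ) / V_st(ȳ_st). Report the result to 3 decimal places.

RE ≈ 1.297

V̂(ȳ_st) = Σ W_h² (1 − n_h/N_h) s_h²/n_h, with W_h = N_h/N and N = 1360:
  stratum A: (240/1360)²·(1 − 54/240)·33.78²/54 = 0.510002
  stratum B: (1120/1360)²·(1 − 173/1120)·125.42²/173 = 52.1408
V_st = 52.6508
V_srs = (1 − 227/1360)·18608.2/227 = 68.2919
Relative efficiency = V_srs / V_st = 68.2919/52.6508 = 1.2971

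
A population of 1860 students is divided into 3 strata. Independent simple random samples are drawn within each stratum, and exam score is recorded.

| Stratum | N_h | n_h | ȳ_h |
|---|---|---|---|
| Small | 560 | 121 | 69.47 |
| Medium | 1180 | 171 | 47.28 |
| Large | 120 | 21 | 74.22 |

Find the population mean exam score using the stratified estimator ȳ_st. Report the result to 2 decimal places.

N = Σ N_h = 1860. Stratum weights W_h = N_h/N.
ȳ_st = (560·69.47 + 1180·47.28 + 120·74.22) / 1860 = 55.6989

ȳ_st ≈ 55.70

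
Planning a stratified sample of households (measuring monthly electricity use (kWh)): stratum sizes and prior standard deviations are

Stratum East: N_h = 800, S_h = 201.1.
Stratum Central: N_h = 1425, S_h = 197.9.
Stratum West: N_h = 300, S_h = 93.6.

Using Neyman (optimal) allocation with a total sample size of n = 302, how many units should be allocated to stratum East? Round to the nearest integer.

Neyman allocation: n_h = n · N_h S_h / Σ N_i S_i, with n = 302.
  stratum East: N_h·S_h = 800·201.1 = 160880.00
  stratum Central: N_h·S_h = 1425·197.9 = 282007.50
  stratum West: N_h·S_h = 300·93.6 = 28080.00
Σ N_h S_h = 470967.50
n for stratum East = 302·160880.00/470967.50 = 103.162 → 103

103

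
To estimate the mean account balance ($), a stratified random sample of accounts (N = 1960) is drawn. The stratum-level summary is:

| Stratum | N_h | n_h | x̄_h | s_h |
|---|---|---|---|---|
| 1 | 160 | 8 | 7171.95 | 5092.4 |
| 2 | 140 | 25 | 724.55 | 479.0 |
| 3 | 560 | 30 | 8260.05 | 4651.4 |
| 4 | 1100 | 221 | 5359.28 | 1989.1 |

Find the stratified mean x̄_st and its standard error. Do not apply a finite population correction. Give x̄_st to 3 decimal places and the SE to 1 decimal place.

x̄_st = Σ W_h x̄_h = (160·7171.95 + 140·724.55 + 560·8260.05 + 1100·5359.28)/1960 = 6004.99235
V̂(x̄_st) = Σ W_h² s_h²/n_h, with W_h = N_h/N and N = 1960:
  stratum 1: (160/1960)²·5092.4²/8 = 21601.4
  stratum 2: (140/1960)²·479.0²/25 = 46.8247
  stratum 3: (560/1960)²·4651.4²/30 = 58872.2
  stratum 4: (1100/1960)²·1989.1²/221 = 5638.9
V̂(x̄_st) = 86159.3
SE(x̄_st) = √86159.3 = 293.529

x̄_st ≈ 6004.992, SE ≈ 293.5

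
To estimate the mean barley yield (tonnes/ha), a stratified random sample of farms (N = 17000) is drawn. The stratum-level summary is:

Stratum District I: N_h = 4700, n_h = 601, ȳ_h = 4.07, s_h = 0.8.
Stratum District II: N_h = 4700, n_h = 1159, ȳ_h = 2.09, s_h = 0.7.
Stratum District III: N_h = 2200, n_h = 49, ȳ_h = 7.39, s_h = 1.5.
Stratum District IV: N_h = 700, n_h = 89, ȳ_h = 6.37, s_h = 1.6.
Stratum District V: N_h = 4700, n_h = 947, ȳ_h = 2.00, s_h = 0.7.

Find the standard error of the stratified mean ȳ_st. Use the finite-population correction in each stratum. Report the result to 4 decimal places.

V̂(ȳ_st) = Σ W_h² (1 − n_h/N_h) s_h²/n_h, with W_h = N_h/N and N = 17000:
  stratum District I: (4700/17000)²·(1 − 601/4700)·0.8²/601 = 7.09878e-05
  stratum District II: (4700/17000)²·(1 − 1159/4700)·0.7²/1159 = 2.43466e-05
  stratum District III: (2200/17000)²·(1 − 49/2200)·1.5²/49 = 0.000751885
  stratum District IV: (700/17000)²·(1 − 89/700)·1.6²/89 = 4.25688e-05
  stratum District V: (4700/17000)²·(1 − 947/4700)·0.7²/947 = 3.15809e-05
V̂(ȳ_st) = 0.00092137
SE(ȳ_st) = √0.00092137 = 0.0303541

SE(ȳ_st) ≈ 0.0304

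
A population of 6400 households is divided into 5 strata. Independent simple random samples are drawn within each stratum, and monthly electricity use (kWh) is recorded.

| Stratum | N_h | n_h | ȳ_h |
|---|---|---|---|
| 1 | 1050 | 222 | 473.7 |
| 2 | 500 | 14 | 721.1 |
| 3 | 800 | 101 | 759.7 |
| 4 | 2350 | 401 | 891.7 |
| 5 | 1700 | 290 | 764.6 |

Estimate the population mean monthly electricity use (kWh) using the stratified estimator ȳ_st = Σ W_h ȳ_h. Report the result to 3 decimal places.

ȳ_st ≈ 759.533

N = Σ N_h = 6400. Stratum weights W_h = N_h/N.
ȳ_st = (1050·473.7 + 500·721.1 + 800·759.7 + 2350·891.7 + 1700·764.6) / 6400 = 759.53281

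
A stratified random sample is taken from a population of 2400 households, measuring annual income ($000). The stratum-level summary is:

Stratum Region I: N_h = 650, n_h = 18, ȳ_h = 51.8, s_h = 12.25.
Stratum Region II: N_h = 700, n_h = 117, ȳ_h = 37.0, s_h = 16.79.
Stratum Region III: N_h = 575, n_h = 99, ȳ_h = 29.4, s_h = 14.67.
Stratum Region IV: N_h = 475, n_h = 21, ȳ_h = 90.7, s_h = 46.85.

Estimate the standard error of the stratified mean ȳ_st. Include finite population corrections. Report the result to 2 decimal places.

V̂(ȳ_st) = Σ W_h² (1 − n_h/N_h) s_h²/n_h, with W_h = N_h/N and N = 2400:
  stratum Region I: (650/2400)²·(1 − 18/650)·12.25²/18 = 0.594576
  stratum Region II: (700/2400)²·(1 − 117/700)·16.79²/117 = 0.17071
  stratum Region III: (575/2400)²·(1 − 99/575)·14.67²/99 = 0.103295
  stratum Region IV: (475/2400)²·(1 − 21/475)·46.85²/21 = 3.91315
V̂(ȳ_st) = 4.78173
SE(ȳ_st) = √4.78173 = 2.18672

SE(ȳ_st) ≈ 2.19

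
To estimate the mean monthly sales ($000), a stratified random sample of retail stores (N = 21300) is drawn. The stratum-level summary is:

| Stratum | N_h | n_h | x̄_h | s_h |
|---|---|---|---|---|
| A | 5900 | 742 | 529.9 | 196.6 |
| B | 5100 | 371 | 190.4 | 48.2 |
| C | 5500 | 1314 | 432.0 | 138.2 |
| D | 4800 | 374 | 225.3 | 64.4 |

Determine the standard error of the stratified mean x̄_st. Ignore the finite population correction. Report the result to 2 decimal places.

SE(x̄_st) ≈ 2.43

V̂(x̄_st) = Σ W_h² s_h²/n_h, with W_h = N_h/N and N = 21300:
  stratum A: (5900/21300)²·196.6²/742 = 3.99676
  stratum B: (5100/21300)²·48.2²/371 = 0.359006
  stratum C: (5500/21300)²·138.2²/1314 = 0.969141
  stratum D: (4800/21300)²·64.4²/374 = 0.563149
V̂(x̄_st) = 5.88805
SE(x̄_st) = √5.88805 = 2.42653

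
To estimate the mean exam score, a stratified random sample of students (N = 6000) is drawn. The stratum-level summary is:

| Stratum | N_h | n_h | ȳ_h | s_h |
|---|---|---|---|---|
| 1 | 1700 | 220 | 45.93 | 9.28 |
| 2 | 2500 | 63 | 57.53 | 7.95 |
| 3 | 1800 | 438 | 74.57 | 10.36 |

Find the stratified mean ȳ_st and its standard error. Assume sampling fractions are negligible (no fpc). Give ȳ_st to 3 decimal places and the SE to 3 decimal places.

ȳ_st ≈ 59.355, SE ≈ 0.477

ȳ_st = Σ W_h ȳ_h = (1700·45.93 + 2500·57.53 + 1800·74.57)/6000 = 59.35533
V̂(ȳ_st) = Σ W_h² s_h²/n_h, with W_h = N_h/N and N = 6000:
  stratum 1: (1700/6000)²·9.28²/220 = 0.0314245
  stratum 2: (2500/6000)²·7.95²/63 = 0.174169
  stratum 3: (1800/6000)²·10.36²/438 = 0.022054
V̂(ȳ_st) = 0.227648
SE(ȳ_st) = √0.227648 = 0.477124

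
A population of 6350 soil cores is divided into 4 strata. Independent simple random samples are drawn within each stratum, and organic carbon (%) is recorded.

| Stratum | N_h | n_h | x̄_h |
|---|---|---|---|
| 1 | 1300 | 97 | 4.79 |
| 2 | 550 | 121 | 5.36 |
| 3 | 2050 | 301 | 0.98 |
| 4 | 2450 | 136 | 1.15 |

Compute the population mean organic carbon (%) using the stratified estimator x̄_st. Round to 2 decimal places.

N = Σ N_h = 6350. Stratum weights W_h = N_h/N.
x̄_st = (1300·4.79 + 550·5.36 + 2050·0.98 + 2450·1.15) / 6350 = 2.2050

x̄_st ≈ 2.20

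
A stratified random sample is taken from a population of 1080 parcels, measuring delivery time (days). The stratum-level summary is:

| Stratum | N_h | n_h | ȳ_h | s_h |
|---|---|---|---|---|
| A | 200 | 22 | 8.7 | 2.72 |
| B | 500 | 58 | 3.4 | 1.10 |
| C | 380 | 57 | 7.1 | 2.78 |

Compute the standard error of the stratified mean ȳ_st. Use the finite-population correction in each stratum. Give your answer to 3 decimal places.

V̂(ȳ_st) = Σ W_h² (1 − n_h/N_h) s_h²/n_h, with W_h = N_h/N and N = 1080:
  stratum A: (200/1080)²·(1 − 22/200)·2.72²/22 = 0.010264
  stratum B: (500/1080)²·(1 − 58/500)·1.10²/58 = 0.00395278
  stratum C: (380/1080)²·(1 − 57/380)·2.78²/57 = 0.0142677
V̂(ȳ_st) = 0.0284845
SE(ȳ_st) = √0.0284845 = 0.168773

SE(ȳ_st) ≈ 0.169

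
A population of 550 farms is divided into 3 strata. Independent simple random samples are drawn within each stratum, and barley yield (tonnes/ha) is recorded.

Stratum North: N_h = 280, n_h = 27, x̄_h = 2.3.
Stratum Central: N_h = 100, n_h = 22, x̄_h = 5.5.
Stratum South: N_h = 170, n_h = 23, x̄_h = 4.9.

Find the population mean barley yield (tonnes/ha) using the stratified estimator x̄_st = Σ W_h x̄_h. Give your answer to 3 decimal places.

N = Σ N_h = 550. Stratum weights W_h = N_h/N.
x̄_st = (280·2.3 + 100·5.5 + 170·4.9) / 550 = 3.68545

x̄_st ≈ 3.685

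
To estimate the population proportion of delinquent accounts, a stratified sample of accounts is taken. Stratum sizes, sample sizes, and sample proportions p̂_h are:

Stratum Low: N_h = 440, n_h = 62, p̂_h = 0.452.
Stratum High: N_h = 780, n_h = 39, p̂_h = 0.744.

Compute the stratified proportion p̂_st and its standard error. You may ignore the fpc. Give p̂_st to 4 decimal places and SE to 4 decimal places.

p̂_st ≈ 0.6387, SE ≈ 0.0508

N = 1220; stratum weights W_h = N_h/N.
p̂_st = Σ W_h p̂_h = (440·0.452 + 780·0.744)/1220 = 0.63869
V̂(p̂_st) = Σ W_h² p̂_h(1−p̂_h)/(n_h−1):
  stratum Low: (440/1220)²·0.452·0.548/61 = 0.000528171
  stratum High: (780/1220)²·0.744·0.256/38 = 0.0020488
V̂(p̂_st) = 0.00257697; SE = √V̂ = 0.0507638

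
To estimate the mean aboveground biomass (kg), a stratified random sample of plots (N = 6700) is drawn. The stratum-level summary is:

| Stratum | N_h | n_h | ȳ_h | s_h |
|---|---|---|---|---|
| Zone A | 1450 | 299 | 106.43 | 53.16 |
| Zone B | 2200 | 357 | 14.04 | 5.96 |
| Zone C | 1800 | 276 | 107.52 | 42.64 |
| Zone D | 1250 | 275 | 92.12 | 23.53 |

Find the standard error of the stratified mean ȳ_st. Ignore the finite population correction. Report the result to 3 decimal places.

SE(ȳ_st) ≈ 0.999

V̂(ȳ_st) = Σ W_h² s_h²/n_h, with W_h = N_h/N and N = 6700:
  stratum Zone A: (1450/6700)²·53.16²/299 = 0.442675
  stratum Zone B: (2200/6700)²·5.96²/357 = 0.010728
  stratum Zone C: (1800/6700)²·42.64²/276 = 0.475467
  stratum Zone D: (1250/6700)²·23.53²/275 = 0.070078
V̂(ȳ_st) = 0.998949
SE(ȳ_st) = √0.998949 = 0.999474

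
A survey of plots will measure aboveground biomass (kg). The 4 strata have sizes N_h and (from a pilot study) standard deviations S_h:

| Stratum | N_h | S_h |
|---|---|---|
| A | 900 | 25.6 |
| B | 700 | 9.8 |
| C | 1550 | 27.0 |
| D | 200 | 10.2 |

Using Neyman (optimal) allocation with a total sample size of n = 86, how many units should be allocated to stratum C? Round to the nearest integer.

Neyman allocation: n_h = n · N_h S_h / Σ N_i S_i, with n = 86.
  stratum A: N_h·S_h = 900·25.6 = 23040.00
  stratum B: N_h·S_h = 700·9.8 = 6860.00
  stratum C: N_h·S_h = 1550·27.0 = 41850.00
  stratum D: N_h·S_h = 200·10.2 = 2040.00
Σ N_h S_h = 73790.00
n for stratum C = 86·41850.00/73790.00 = 48.775 → 49

49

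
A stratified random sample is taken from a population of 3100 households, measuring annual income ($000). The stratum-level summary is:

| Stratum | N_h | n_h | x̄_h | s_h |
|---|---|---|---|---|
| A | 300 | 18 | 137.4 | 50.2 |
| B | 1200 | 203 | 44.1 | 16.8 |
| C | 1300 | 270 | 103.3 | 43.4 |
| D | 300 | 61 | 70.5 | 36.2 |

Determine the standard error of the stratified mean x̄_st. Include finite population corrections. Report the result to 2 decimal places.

SE(x̄_st) ≈ 1.59

V̂(x̄_st) = Σ W_h² (1 − n_h/N_h) s_h²/n_h, with W_h = N_h/N and N = 3100:
  stratum A: (300/3100)²·(1 − 18/300)·50.2²/18 = 1.23249
  stratum B: (1200/3100)²·(1 − 203/1200)·16.8²/203 = 0.173091
  stratum C: (1300/3100)²·(1 − 270/1300)·43.4²/270 = 0.972015
  stratum D: (300/3100)²·(1 − 61/300)·36.2²/61 = 0.160281
V̂(x̄_st) = 2.53787
SE(x̄_st) = √2.53787 = 1.59307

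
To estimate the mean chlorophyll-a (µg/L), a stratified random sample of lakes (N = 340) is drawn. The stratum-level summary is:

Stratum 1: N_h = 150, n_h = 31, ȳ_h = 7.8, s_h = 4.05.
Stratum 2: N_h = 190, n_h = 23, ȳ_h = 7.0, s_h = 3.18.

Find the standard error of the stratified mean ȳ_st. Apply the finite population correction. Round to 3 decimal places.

SE(ȳ_st) ≈ 0.450

V̂(ȳ_st) = Σ W_h² (1 − n_h/N_h) s_h²/n_h, with W_h = N_h/N and N = 340:
  stratum 1: (150/340)²·(1 − 31/150)·4.05²/31 = 0.0817013
  stratum 2: (190/340)²·(1 − 23/190)·3.18²/23 = 0.120681
V̂(ȳ_st) = 0.202382
SE(ȳ_st) = √0.202382 = 0.449869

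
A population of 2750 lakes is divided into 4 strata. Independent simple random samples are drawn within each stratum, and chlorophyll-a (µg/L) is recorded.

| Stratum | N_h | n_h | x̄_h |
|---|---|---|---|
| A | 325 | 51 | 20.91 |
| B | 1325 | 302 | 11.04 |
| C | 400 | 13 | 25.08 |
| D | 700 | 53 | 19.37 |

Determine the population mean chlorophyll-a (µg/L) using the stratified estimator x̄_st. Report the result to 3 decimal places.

N = Σ N_h = 2750. Stratum weights W_h = N_h/N.
x̄_st = (325·20.91 + 1325·11.04 + 400·25.08 + 700·19.37) / 2750 = 16.36900

x̄_st ≈ 16.369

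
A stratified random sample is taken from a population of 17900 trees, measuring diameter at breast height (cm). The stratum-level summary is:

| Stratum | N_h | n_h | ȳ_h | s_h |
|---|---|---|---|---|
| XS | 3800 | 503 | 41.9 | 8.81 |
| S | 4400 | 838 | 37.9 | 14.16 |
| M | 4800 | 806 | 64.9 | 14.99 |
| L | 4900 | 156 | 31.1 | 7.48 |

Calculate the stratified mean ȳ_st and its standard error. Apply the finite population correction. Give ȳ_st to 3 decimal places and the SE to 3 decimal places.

ȳ_st ≈ 44.128, SE ≈ 0.246

ȳ_st = Σ W_h ȳ_h = (3800·41.9 + 4400·37.9 + 4800·64.9 + 4900·31.1)/17900 = 44.12793
V̂(ȳ_st) = Σ W_h² (1 − n_h/N_h) s_h²/n_h, with W_h = N_h/N and N = 17900:
  stratum XS: (3800/17900)²·(1 − 503/3800)·8.81²/503 = 0.00603365
  stratum S: (4400/17900)²·(1 − 838/4400)·14.16²/838 = 0.0117037
  stratum M: (4800/17900)²·(1 − 806/4800)·14.99²/806 = 0.0166806
  stratum L: (4900/17900)²·(1 − 156/4900)·7.48²/156 = 0.0260204
V̂(ȳ_st) = 0.0604383
SE(ȳ_st) = √0.0604383 = 0.245842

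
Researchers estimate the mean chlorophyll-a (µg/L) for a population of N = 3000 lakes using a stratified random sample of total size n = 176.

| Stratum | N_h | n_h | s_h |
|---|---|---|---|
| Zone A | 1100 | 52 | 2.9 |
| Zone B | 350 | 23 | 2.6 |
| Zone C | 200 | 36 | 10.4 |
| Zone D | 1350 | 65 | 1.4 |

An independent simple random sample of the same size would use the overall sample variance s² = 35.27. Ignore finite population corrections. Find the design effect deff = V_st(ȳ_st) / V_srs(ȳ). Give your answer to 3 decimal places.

deff ≈ 0.226

V̂(ȳ_st) = Σ W_h² s_h²/n_h, with W_h = N_h/N and N = 3000:
  stratum Zone A: (1100/3000)²·2.9²/52 = 0.0217438
  stratum Zone B: (350/3000)²·2.6²/23 = 0.00400048
  stratum Zone C: (200/3000)²·10.4²/36 = 0.0133531
  stratum Zone D: (1350/3000)²·1.4²/65 = 0.00610615
V_st = 0.0452035
V_srs = s²/n = 35.27/176 = 0.200398
deff = V_st / V_srs = 0.0452035/0.200398 = 0.2256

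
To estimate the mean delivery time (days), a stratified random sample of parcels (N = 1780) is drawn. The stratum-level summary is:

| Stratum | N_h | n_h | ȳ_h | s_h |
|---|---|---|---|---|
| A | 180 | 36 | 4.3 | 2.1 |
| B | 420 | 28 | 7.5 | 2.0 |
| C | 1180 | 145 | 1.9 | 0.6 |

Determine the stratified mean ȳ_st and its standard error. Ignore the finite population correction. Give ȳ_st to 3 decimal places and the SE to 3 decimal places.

ȳ_st = Σ W_h ȳ_h = (180·4.3 + 420·7.5 + 1180·1.9)/1780 = 3.46404
V̂(ȳ_st) = Σ W_h² s_h²/n_h, with W_h = N_h/N and N = 1780:
  stratum A: (180/1780)²·2.1²/36 = 0.00125268
  stratum B: (420/1780)²·2.0²/28 = 0.00795354
  stratum C: (1180/1780)²·0.6²/145 = 0.00109108
V̂(ȳ_st) = 0.0102973
SE(ȳ_st) = √0.0102973 = 0.101476

ȳ_st ≈ 3.464, SE ≈ 0.101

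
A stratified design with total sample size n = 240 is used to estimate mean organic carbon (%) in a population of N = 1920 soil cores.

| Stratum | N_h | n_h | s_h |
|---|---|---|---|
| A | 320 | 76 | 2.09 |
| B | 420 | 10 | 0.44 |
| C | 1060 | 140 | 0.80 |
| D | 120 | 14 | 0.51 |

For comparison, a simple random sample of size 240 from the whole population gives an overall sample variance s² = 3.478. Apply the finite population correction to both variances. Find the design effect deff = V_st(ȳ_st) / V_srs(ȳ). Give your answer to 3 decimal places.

deff ≈ 0.268

V̂(ȳ_st) = Σ W_h² (1 − n_h/N_h) s_h²/n_h, with W_h = N_h/N and N = 1920:
  stratum A: (320/1920)²·(1 − 76/320)·2.09²/76 = 0.00121735
  stratum B: (420/1920)²·(1 − 10/420)·0.44²/10 = 0.000904349
  stratum C: (1060/1920)²·(1 − 140/1060)·0.80²/140 = 0.00120933
  stratum D: (120/1920)²·(1 − 14/120)·0.51²/14 = 6.41057e-05
V_st = 0.00339513
V_srs = (1 − 240/1920)·3.478/240 = 0.0126802
deff = V_st / V_srs = 0.00339513/0.0126802 = 0.2678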